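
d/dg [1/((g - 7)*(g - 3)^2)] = ((7 - g)*(g - 3) - 2*(g - 7)^2)/((g - 7)^3*(g - 3)^3)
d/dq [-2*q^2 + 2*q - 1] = 2 - 4*q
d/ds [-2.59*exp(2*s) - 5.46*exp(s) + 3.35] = (-5.18*exp(s) - 5.46)*exp(s)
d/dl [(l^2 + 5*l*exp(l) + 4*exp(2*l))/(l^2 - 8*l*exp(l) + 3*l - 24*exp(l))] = ((l^2 + 5*l*exp(l) + 4*exp(2*l))*(8*l*exp(l) - 2*l + 32*exp(l) - 3) + (l^2 - 8*l*exp(l) + 3*l - 24*exp(l))*(5*l*exp(l) + 2*l + 8*exp(2*l) + 5*exp(l)))/(l^2 - 8*l*exp(l) + 3*l - 24*exp(l))^2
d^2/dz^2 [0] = 0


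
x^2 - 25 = (x - 5)*(x + 5)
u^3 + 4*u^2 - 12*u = u*(u - 2)*(u + 6)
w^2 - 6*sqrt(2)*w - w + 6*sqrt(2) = (w - 1)*(w - 6*sqrt(2))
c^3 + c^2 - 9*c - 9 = (c - 3)*(c + 1)*(c + 3)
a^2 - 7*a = a*(a - 7)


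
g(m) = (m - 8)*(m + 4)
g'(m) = 2*m - 4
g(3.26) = -34.41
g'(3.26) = 2.52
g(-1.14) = -26.14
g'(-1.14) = -6.28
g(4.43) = -30.10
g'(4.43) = 4.86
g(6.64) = -14.47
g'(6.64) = 9.28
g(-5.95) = 27.20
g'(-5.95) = -15.90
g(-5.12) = 14.69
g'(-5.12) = -14.24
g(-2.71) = -13.82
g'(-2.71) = -9.42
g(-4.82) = 10.51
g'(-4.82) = -13.64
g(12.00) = 64.00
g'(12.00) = 20.00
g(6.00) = -20.00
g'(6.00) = 8.00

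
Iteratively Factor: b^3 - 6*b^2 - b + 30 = (b + 2)*(b^2 - 8*b + 15) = (b - 3)*(b + 2)*(b - 5)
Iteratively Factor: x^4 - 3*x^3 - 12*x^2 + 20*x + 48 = (x + 2)*(x^3 - 5*x^2 - 2*x + 24) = (x + 2)^2*(x^2 - 7*x + 12) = (x - 4)*(x + 2)^2*(x - 3)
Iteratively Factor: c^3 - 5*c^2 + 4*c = (c - 1)*(c^2 - 4*c) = c*(c - 1)*(c - 4)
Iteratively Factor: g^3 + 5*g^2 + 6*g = (g)*(g^2 + 5*g + 6) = g*(g + 3)*(g + 2)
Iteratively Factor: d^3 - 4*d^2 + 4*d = (d - 2)*(d^2 - 2*d) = d*(d - 2)*(d - 2)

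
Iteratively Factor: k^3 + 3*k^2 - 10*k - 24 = (k + 2)*(k^2 + k - 12) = (k - 3)*(k + 2)*(k + 4)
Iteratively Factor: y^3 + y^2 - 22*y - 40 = (y + 2)*(y^2 - y - 20) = (y + 2)*(y + 4)*(y - 5)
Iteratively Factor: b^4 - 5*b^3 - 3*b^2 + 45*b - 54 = (b - 3)*(b^3 - 2*b^2 - 9*b + 18) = (b - 3)*(b - 2)*(b^2 - 9) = (b - 3)^2*(b - 2)*(b + 3)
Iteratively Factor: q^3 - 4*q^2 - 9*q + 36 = (q + 3)*(q^2 - 7*q + 12) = (q - 4)*(q + 3)*(q - 3)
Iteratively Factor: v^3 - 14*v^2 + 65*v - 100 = (v - 4)*(v^2 - 10*v + 25) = (v - 5)*(v - 4)*(v - 5)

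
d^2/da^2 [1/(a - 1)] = 2/(a - 1)^3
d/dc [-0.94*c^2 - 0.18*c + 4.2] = -1.88*c - 0.18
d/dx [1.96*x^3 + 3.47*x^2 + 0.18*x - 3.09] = 5.88*x^2 + 6.94*x + 0.18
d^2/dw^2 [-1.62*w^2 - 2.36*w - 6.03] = -3.24000000000000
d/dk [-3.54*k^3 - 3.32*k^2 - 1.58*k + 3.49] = -10.62*k^2 - 6.64*k - 1.58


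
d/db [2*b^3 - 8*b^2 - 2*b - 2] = 6*b^2 - 16*b - 2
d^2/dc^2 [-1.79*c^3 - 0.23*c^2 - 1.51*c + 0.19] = -10.74*c - 0.46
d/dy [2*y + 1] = 2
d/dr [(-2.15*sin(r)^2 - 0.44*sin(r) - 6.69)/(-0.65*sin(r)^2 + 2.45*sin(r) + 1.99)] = (-5.5535*sin(r)^2 - 17.254*sin(r) + 15.5149)*cos(r)/(0.4225*sin(r)^4 - 3.185*sin(r)^3 + 3.4155*sin(r)^2 + 9.751*sin(r) + 3.9601)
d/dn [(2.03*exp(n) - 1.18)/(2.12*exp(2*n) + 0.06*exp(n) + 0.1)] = (-4.3036*exp(2*n) + 5.0032*exp(n) + 0.2738)*exp(n)/(4.4944*exp(4*n) + 0.2544*exp(3*n) + 0.4276*exp(2*n) + 0.012*exp(n) + 0.01)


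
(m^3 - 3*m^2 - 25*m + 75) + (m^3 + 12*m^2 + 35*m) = 2*m^3 + 9*m^2 + 10*m + 75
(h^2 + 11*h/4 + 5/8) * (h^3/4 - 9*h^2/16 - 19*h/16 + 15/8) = h^5/4 + h^4/8 - 165*h^3/64 - 223*h^2/128 + 565*h/128 + 75/64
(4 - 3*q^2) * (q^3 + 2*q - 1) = -3*q^5 - 2*q^3 + 3*q^2 + 8*q - 4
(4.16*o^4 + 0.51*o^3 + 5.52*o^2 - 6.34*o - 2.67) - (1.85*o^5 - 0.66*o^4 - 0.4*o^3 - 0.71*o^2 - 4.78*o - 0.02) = -1.85*o^5 + 4.82*o^4 + 0.91*o^3 + 6.23*o^2 - 1.56*o - 2.65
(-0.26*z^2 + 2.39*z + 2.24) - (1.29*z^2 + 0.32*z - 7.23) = -1.55*z^2 + 2.07*z + 9.47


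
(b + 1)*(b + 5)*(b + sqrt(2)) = b^3 + sqrt(2)*b^2 + 6*b^2 + 5*b + 6*sqrt(2)*b + 5*sqrt(2)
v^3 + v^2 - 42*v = v*(v - 6)*(v + 7)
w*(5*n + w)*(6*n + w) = 30*n^2*w + 11*n*w^2 + w^3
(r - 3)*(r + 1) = r^2 - 2*r - 3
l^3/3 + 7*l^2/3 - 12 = (l/3 + 1)*(l - 2)*(l + 6)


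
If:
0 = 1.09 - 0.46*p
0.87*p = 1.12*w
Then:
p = 2.37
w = 1.84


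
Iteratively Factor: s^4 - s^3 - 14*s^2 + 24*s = (s - 3)*(s^3 + 2*s^2 - 8*s) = (s - 3)*(s - 2)*(s^2 + 4*s) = s*(s - 3)*(s - 2)*(s + 4)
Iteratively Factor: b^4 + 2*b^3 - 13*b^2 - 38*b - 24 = (b + 1)*(b^3 + b^2 - 14*b - 24) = (b + 1)*(b + 2)*(b^2 - b - 12) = (b + 1)*(b + 2)*(b + 3)*(b - 4)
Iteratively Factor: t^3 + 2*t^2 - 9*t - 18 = (t + 3)*(t^2 - t - 6) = (t + 2)*(t + 3)*(t - 3)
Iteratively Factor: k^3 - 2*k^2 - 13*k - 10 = (k + 1)*(k^2 - 3*k - 10) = (k - 5)*(k + 1)*(k + 2)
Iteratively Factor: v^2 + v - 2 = (v + 2)*(v - 1)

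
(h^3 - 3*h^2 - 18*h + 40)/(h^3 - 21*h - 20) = (h - 2)/(h + 1)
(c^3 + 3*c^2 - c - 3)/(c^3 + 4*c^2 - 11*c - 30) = (c^3 + 3*c^2 - c - 3)/(c^3 + 4*c^2 - 11*c - 30)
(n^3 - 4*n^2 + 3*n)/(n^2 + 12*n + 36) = n*(n^2 - 4*n + 3)/(n^2 + 12*n + 36)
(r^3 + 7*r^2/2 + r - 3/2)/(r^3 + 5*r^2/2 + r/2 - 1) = (r + 3)/(r + 2)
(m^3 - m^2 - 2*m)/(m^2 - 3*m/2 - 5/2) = 2*m*(m - 2)/(2*m - 5)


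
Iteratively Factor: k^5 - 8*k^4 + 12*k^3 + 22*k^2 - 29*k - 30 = (k - 5)*(k^4 - 3*k^3 - 3*k^2 + 7*k + 6) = (k - 5)*(k + 1)*(k^3 - 4*k^2 + k + 6) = (k - 5)*(k - 3)*(k + 1)*(k^2 - k - 2) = (k - 5)*(k - 3)*(k - 2)*(k + 1)*(k + 1)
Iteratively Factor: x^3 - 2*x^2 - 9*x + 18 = (x - 2)*(x^2 - 9) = (x - 2)*(x + 3)*(x - 3)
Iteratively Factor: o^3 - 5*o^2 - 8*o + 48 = (o - 4)*(o^2 - o - 12) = (o - 4)*(o + 3)*(o - 4)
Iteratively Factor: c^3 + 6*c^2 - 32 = (c + 4)*(c^2 + 2*c - 8) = (c - 2)*(c + 4)*(c + 4)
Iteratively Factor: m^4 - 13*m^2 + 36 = (m + 3)*(m^3 - 3*m^2 - 4*m + 12) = (m + 2)*(m + 3)*(m^2 - 5*m + 6) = (m - 2)*(m + 2)*(m + 3)*(m - 3)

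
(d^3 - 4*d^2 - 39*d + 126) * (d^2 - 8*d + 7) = d^5 - 12*d^4 + 410*d^2 - 1281*d + 882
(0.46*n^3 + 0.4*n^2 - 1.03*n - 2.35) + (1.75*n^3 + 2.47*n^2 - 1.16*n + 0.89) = 2.21*n^3 + 2.87*n^2 - 2.19*n - 1.46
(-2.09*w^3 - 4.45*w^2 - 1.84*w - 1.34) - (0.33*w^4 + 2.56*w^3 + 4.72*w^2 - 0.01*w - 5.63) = -0.33*w^4 - 4.65*w^3 - 9.17*w^2 - 1.83*w + 4.29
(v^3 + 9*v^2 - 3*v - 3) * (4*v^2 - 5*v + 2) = 4*v^5 + 31*v^4 - 55*v^3 + 21*v^2 + 9*v - 6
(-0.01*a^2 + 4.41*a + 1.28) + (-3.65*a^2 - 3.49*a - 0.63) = -3.66*a^2 + 0.92*a + 0.65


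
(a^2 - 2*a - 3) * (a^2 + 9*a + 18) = a^4 + 7*a^3 - 3*a^2 - 63*a - 54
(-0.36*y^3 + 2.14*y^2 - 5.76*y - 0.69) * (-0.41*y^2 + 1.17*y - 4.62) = 0.1476*y^5 - 1.2986*y^4 + 6.5286*y^3 - 16.3431*y^2 + 25.8039*y + 3.1878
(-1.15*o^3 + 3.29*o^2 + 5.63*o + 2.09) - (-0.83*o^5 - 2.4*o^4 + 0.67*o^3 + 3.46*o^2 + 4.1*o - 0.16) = 0.83*o^5 + 2.4*o^4 - 1.82*o^3 - 0.17*o^2 + 1.53*o + 2.25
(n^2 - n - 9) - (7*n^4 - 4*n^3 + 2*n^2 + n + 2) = -7*n^4 + 4*n^3 - n^2 - 2*n - 11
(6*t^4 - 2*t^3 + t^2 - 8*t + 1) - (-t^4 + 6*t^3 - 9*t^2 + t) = 7*t^4 - 8*t^3 + 10*t^2 - 9*t + 1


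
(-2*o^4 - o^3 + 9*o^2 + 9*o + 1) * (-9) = 18*o^4 + 9*o^3 - 81*o^2 - 81*o - 9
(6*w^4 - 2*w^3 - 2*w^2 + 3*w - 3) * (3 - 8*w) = -48*w^5 + 34*w^4 + 10*w^3 - 30*w^2 + 33*w - 9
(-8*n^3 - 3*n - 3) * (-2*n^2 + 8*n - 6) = 16*n^5 - 64*n^4 + 54*n^3 - 18*n^2 - 6*n + 18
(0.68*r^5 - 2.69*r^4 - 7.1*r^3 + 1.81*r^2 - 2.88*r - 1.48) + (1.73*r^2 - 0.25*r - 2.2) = 0.68*r^5 - 2.69*r^4 - 7.1*r^3 + 3.54*r^2 - 3.13*r - 3.68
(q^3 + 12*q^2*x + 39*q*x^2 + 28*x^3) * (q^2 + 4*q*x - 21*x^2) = q^5 + 16*q^4*x + 66*q^3*x^2 - 68*q^2*x^3 - 707*q*x^4 - 588*x^5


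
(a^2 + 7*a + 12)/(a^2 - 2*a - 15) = (a + 4)/(a - 5)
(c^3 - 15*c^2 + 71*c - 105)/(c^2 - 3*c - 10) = (c^2 - 10*c + 21)/(c + 2)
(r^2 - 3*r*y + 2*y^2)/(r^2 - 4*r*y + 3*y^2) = (-r + 2*y)/(-r + 3*y)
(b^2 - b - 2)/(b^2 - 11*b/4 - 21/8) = 8*(-b^2 + b + 2)/(-8*b^2 + 22*b + 21)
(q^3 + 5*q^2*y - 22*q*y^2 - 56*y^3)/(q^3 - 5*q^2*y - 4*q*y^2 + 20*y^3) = (q^2 + 3*q*y - 28*y^2)/(q^2 - 7*q*y + 10*y^2)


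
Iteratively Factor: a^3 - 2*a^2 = (a)*(a^2 - 2*a) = a^2*(a - 2)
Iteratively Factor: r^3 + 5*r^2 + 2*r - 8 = (r + 2)*(r^2 + 3*r - 4) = (r - 1)*(r + 2)*(r + 4)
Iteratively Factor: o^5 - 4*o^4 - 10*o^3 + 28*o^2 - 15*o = (o)*(o^4 - 4*o^3 - 10*o^2 + 28*o - 15) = o*(o - 1)*(o^3 - 3*o^2 - 13*o + 15) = o*(o - 5)*(o - 1)*(o^2 + 2*o - 3) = o*(o - 5)*(o - 1)*(o + 3)*(o - 1)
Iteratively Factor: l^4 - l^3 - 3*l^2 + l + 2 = (l - 2)*(l^3 + l^2 - l - 1) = (l - 2)*(l - 1)*(l^2 + 2*l + 1) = (l - 2)*(l - 1)*(l + 1)*(l + 1)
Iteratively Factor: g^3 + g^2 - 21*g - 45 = (g + 3)*(g^2 - 2*g - 15) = (g - 5)*(g + 3)*(g + 3)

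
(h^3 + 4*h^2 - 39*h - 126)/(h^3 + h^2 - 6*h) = (h^2 + h - 42)/(h*(h - 2))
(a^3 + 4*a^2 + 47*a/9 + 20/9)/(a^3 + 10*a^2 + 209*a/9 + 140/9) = (a + 1)/(a + 7)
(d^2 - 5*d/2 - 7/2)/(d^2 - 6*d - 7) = (d - 7/2)/(d - 7)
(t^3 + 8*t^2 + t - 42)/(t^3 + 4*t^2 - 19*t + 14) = (t + 3)/(t - 1)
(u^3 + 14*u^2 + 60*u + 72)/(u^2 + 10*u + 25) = (u^3 + 14*u^2 + 60*u + 72)/(u^2 + 10*u + 25)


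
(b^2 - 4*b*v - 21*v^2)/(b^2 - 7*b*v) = (b + 3*v)/b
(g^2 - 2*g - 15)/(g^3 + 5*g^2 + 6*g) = (g - 5)/(g*(g + 2))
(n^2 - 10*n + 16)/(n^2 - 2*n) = (n - 8)/n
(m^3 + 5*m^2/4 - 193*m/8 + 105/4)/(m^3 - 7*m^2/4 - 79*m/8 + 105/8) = (m + 6)/(m + 3)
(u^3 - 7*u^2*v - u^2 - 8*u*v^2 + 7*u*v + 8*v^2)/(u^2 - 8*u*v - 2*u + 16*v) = (u^2 + u*v - u - v)/(u - 2)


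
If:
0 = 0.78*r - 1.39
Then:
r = 1.78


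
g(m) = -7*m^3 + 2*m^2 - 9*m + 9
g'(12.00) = -2985.00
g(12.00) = -11907.00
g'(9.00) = -1674.00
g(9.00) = -5013.00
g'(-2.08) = -108.17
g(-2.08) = 99.37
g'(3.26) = -219.14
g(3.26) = -241.61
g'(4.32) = -383.63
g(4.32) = -556.91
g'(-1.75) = -80.31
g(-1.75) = 68.39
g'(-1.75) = -80.31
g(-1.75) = 68.39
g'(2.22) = -103.62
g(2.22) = -77.71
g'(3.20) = -211.24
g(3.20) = -228.70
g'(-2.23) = -122.35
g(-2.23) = 116.64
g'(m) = -21*m^2 + 4*m - 9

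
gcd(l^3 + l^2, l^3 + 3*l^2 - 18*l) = l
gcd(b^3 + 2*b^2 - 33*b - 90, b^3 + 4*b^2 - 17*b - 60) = b^2 + 8*b + 15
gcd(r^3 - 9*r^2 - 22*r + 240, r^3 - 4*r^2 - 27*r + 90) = r^2 - r - 30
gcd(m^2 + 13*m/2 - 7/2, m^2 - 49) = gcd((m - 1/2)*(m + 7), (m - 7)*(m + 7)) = m + 7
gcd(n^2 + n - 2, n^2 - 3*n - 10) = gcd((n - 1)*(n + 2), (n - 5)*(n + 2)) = n + 2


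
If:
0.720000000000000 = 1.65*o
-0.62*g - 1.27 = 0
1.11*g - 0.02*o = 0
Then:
No Solution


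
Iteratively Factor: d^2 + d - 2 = (d + 2)*(d - 1)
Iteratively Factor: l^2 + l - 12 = (l - 3)*(l + 4)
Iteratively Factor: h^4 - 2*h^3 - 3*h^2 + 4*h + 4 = (h - 2)*(h^3 - 3*h - 2) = (h - 2)^2*(h^2 + 2*h + 1) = (h - 2)^2*(h + 1)*(h + 1)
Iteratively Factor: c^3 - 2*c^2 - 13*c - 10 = (c - 5)*(c^2 + 3*c + 2) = (c - 5)*(c + 2)*(c + 1)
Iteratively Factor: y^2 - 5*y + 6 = (y - 3)*(y - 2)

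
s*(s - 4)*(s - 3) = s^3 - 7*s^2 + 12*s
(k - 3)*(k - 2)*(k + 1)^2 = k^4 - 3*k^3 - 3*k^2 + 7*k + 6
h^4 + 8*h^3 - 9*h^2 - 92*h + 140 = (h - 2)^2*(h + 5)*(h + 7)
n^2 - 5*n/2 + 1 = (n - 2)*(n - 1/2)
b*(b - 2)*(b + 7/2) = b^3 + 3*b^2/2 - 7*b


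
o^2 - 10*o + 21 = (o - 7)*(o - 3)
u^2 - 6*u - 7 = (u - 7)*(u + 1)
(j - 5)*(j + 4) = j^2 - j - 20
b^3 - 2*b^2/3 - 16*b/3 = b*(b - 8/3)*(b + 2)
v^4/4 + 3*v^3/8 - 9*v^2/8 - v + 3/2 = (v/4 + 1/2)*(v - 3/2)*(v - 1)*(v + 2)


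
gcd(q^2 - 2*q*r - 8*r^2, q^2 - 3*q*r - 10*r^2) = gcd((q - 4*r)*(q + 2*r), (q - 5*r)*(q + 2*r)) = q + 2*r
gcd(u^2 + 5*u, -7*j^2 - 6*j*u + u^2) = 1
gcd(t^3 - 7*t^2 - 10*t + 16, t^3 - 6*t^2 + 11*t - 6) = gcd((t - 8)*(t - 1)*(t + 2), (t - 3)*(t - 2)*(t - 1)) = t - 1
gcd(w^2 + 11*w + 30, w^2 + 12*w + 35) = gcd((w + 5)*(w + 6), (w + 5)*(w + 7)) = w + 5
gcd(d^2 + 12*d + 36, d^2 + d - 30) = d + 6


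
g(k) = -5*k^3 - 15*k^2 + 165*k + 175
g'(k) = -15*k^2 - 30*k + 165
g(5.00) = 0.00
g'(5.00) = -360.00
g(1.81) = 394.86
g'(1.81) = 61.56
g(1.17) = 339.51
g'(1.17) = 109.37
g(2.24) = 413.14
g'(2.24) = 22.54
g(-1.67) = -119.10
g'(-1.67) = 173.27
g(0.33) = 227.64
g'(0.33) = 153.47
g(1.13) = 335.08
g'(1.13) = 111.95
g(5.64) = -268.57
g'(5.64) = -481.34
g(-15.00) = 11200.00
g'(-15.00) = -2760.00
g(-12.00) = 4675.00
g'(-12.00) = -1635.00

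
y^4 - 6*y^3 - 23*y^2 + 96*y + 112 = (y - 7)*(y - 4)*(y + 1)*(y + 4)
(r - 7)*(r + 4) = r^2 - 3*r - 28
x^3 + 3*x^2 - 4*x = x*(x - 1)*(x + 4)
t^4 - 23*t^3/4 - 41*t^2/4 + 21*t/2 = t*(t - 7)*(t - 3/4)*(t + 2)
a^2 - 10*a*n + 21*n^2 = (a - 7*n)*(a - 3*n)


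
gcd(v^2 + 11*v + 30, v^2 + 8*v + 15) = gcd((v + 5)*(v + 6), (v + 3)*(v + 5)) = v + 5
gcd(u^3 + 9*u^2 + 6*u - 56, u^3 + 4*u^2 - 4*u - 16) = u^2 + 2*u - 8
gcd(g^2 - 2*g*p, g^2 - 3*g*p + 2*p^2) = -g + 2*p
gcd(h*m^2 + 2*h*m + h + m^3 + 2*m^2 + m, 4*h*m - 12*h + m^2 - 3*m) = 1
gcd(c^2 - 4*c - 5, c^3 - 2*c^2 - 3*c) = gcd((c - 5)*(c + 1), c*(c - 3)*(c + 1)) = c + 1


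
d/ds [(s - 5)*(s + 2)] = 2*s - 3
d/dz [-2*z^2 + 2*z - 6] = 2 - 4*z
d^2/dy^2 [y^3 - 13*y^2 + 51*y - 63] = 6*y - 26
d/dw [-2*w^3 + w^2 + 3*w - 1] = -6*w^2 + 2*w + 3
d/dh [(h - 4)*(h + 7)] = 2*h + 3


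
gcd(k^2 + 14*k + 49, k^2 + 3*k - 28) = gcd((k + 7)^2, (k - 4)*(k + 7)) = k + 7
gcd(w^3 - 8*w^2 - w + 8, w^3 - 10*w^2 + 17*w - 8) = w^2 - 9*w + 8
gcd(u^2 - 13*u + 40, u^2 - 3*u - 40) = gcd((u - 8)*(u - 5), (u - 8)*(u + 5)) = u - 8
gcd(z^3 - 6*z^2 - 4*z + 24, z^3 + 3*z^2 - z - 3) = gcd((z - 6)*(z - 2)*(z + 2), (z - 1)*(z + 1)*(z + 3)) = 1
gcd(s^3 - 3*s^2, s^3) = s^2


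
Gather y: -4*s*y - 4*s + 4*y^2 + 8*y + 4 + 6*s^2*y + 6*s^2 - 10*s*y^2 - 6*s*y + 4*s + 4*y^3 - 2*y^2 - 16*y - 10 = 6*s^2 + 4*y^3 + y^2*(2 - 10*s) + y*(6*s^2 - 10*s - 8) - 6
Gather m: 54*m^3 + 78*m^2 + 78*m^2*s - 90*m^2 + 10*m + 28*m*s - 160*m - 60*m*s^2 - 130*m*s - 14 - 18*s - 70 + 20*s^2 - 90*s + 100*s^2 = 54*m^3 + m^2*(78*s - 12) + m*(-60*s^2 - 102*s - 150) + 120*s^2 - 108*s - 84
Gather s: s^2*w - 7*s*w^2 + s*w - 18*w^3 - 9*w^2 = s^2*w + s*(-7*w^2 + w) - 18*w^3 - 9*w^2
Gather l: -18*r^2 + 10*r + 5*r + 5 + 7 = -18*r^2 + 15*r + 12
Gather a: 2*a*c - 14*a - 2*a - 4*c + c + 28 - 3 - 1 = a*(2*c - 16) - 3*c + 24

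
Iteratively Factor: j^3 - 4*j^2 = (j)*(j^2 - 4*j) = j^2*(j - 4)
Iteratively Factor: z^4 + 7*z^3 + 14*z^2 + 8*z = (z + 4)*(z^3 + 3*z^2 + 2*z) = (z + 1)*(z + 4)*(z^2 + 2*z) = z*(z + 1)*(z + 4)*(z + 2)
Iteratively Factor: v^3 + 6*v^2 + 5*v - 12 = (v + 3)*(v^2 + 3*v - 4) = (v - 1)*(v + 3)*(v + 4)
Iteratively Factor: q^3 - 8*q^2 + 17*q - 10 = (q - 2)*(q^2 - 6*q + 5) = (q - 2)*(q - 1)*(q - 5)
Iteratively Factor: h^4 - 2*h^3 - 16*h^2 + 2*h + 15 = (h + 1)*(h^3 - 3*h^2 - 13*h + 15) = (h - 1)*(h + 1)*(h^2 - 2*h - 15) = (h - 1)*(h + 1)*(h + 3)*(h - 5)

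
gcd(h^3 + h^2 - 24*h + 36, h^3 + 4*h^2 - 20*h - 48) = h + 6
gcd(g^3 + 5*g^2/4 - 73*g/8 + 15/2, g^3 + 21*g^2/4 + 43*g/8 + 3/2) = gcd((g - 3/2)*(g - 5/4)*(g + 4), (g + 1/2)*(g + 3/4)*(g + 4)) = g + 4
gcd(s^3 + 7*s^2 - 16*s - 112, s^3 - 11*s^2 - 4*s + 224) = s + 4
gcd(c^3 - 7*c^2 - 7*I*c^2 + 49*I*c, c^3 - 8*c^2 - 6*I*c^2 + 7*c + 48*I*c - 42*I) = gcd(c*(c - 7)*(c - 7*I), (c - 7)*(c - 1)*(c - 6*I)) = c - 7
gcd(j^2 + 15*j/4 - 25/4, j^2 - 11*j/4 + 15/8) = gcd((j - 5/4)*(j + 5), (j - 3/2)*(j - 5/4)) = j - 5/4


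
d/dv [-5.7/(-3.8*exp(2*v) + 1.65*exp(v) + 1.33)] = (9.405 - 43.32*exp(v))*exp(v)/(-3.8*exp(2*v) + 1.65*exp(v) + 1.33)^2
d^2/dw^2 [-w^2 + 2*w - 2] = -2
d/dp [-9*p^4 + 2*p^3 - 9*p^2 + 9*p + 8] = -36*p^3 + 6*p^2 - 18*p + 9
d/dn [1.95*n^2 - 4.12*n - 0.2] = 3.9*n - 4.12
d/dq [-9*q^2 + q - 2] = 1 - 18*q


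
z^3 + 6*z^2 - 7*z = z*(z - 1)*(z + 7)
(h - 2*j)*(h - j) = h^2 - 3*h*j + 2*j^2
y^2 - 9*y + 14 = (y - 7)*(y - 2)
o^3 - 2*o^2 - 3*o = o*(o - 3)*(o + 1)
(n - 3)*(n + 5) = n^2 + 2*n - 15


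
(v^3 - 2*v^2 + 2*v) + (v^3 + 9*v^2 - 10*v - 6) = 2*v^3 + 7*v^2 - 8*v - 6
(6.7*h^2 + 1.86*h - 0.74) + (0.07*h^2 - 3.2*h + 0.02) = 6.77*h^2 - 1.34*h - 0.72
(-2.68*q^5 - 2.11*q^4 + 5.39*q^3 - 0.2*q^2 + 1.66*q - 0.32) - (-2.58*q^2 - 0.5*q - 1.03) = -2.68*q^5 - 2.11*q^4 + 5.39*q^3 + 2.38*q^2 + 2.16*q + 0.71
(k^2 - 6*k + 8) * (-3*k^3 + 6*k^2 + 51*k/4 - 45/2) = -3*k^5 + 24*k^4 - 189*k^3/4 - 51*k^2 + 237*k - 180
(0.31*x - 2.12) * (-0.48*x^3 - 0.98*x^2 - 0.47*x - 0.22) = -0.1488*x^4 + 0.7138*x^3 + 1.9319*x^2 + 0.9282*x + 0.4664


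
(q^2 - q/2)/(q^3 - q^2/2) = 1/q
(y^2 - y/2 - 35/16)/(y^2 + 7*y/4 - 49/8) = (4*y + 5)/(2*(2*y + 7))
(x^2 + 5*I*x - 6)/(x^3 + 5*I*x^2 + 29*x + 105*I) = (x + 2*I)/(x^2 + 2*I*x + 35)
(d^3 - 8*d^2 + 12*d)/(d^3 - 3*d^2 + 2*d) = (d - 6)/(d - 1)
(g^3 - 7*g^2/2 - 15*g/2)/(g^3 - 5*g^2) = (g + 3/2)/g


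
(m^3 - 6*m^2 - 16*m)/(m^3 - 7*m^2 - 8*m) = (m + 2)/(m + 1)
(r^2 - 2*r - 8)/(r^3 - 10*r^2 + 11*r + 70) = (r - 4)/(r^2 - 12*r + 35)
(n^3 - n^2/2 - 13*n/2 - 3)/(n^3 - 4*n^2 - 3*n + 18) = (n + 1/2)/(n - 3)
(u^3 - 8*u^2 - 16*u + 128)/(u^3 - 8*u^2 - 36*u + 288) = (u^2 - 16)/(u^2 - 36)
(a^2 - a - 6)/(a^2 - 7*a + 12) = (a + 2)/(a - 4)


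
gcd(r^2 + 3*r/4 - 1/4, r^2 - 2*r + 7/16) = r - 1/4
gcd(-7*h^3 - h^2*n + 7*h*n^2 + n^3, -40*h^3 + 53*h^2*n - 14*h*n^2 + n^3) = h - n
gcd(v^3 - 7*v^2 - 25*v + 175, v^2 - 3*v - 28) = v - 7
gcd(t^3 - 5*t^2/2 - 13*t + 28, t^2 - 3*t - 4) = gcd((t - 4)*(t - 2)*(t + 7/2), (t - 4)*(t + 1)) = t - 4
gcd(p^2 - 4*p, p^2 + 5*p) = p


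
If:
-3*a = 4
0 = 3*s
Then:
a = -4/3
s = 0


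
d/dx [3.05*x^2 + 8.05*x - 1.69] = 6.1*x + 8.05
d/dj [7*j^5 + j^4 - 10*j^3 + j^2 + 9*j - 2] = 35*j^4 + 4*j^3 - 30*j^2 + 2*j + 9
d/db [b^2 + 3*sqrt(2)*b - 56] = 2*b + 3*sqrt(2)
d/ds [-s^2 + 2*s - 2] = 2 - 2*s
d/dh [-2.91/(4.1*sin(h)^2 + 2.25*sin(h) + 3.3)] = (23.862*sin(h) + 6.5475)*cos(h)/(4.1*sin(h)^2 + 2.25*sin(h) + 3.3)^2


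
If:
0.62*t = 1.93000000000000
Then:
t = 3.11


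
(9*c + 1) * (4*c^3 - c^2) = 36*c^4 - 5*c^3 - c^2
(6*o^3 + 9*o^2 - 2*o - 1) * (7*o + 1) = 42*o^4 + 69*o^3 - 5*o^2 - 9*o - 1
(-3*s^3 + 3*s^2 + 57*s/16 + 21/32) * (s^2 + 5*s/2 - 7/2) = -3*s^5 - 9*s^4/2 + 345*s^3/16 - 15*s^2/16 - 693*s/64 - 147/64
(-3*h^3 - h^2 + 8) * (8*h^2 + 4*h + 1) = -24*h^5 - 20*h^4 - 7*h^3 + 63*h^2 + 32*h + 8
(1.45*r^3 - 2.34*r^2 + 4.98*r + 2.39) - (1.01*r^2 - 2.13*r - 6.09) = 1.45*r^3 - 3.35*r^2 + 7.11*r + 8.48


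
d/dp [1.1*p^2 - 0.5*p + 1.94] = 2.2*p - 0.5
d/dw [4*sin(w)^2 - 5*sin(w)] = (8*sin(w) - 5)*cos(w)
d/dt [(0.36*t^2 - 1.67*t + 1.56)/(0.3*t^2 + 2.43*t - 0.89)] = (1.3758*t^2 - 1.5768*t - 2.3045)/(0.09*t^4 + 1.458*t^3 + 5.3709*t^2 - 4.3254*t + 0.7921)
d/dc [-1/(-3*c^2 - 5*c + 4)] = (-6*c - 5)/(3*c^2 + 5*c - 4)^2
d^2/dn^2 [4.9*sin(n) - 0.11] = -4.9*sin(n)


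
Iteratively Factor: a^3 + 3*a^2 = (a)*(a^2 + 3*a) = a^2*(a + 3)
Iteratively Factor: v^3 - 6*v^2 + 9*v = (v)*(v^2 - 6*v + 9) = v*(v - 3)*(v - 3)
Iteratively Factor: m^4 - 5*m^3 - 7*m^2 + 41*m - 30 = (m + 3)*(m^3 - 8*m^2 + 17*m - 10) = (m - 5)*(m + 3)*(m^2 - 3*m + 2) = (m - 5)*(m - 1)*(m + 3)*(m - 2)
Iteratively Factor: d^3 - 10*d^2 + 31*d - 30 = (d - 2)*(d^2 - 8*d + 15) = (d - 5)*(d - 2)*(d - 3)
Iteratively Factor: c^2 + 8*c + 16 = (c + 4)*(c + 4)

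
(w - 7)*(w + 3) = w^2 - 4*w - 21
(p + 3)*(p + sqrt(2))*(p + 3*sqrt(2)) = p^3 + 3*p^2 + 4*sqrt(2)*p^2 + 6*p + 12*sqrt(2)*p + 18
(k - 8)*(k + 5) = k^2 - 3*k - 40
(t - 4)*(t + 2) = t^2 - 2*t - 8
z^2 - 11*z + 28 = (z - 7)*(z - 4)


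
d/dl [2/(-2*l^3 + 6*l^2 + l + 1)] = 2*(6*l^2 - 12*l - 1)/(-2*l^3 + 6*l^2 + l + 1)^2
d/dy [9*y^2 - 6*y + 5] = 18*y - 6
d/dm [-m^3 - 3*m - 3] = -3*m^2 - 3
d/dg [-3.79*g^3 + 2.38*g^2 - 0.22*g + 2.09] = -11.37*g^2 + 4.76*g - 0.22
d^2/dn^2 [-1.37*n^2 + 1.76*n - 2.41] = -2.74000000000000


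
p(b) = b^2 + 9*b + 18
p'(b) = 2*b + 9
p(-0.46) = 14.07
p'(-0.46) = 8.08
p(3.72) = 65.32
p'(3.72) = 16.44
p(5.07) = 89.33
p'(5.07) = 19.14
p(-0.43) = 14.31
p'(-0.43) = 8.14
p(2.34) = 44.54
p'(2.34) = 13.68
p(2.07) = 40.91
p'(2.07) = 13.14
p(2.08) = 41.05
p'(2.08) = 13.16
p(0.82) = 26.05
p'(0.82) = 10.64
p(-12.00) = 54.00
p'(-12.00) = -15.00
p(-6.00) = 0.00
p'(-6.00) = -3.00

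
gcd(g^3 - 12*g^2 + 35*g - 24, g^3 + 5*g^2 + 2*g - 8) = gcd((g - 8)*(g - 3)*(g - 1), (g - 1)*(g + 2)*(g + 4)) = g - 1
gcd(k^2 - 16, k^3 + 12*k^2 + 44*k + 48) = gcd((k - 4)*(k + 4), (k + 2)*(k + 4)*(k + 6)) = k + 4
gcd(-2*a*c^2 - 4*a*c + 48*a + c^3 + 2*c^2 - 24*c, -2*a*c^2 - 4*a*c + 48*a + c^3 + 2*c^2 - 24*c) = 2*a*c^2 + 4*a*c - 48*a - c^3 - 2*c^2 + 24*c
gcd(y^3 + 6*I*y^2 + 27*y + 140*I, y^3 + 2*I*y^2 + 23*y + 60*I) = y^2 - I*y + 20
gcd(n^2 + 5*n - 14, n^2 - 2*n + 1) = 1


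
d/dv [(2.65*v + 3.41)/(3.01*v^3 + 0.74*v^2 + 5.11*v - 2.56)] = (7.9765*v^3 + 1.961*v^2 + 13.5415*v - (2.65*v + 3.41)*(9.03*v^2 + 1.48*v + 5.11) - 6.784)/(3.01*v^3 + 0.74*v^2 + 5.11*v - 2.56)^2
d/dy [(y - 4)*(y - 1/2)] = 2*y - 9/2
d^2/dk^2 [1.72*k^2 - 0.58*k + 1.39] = 3.44000000000000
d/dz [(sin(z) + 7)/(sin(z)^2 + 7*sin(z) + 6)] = (-14*sin(z) + cos(z)^2 - 44)*cos(z)/(sin(z)^2 + 7*sin(z) + 6)^2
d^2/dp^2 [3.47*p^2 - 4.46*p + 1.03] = 6.94000000000000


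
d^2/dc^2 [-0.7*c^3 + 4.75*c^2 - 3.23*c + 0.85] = 9.5 - 4.2*c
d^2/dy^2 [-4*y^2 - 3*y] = -8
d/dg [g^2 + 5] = 2*g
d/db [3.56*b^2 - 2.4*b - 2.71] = 7.12*b - 2.4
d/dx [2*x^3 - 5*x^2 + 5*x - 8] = 6*x^2 - 10*x + 5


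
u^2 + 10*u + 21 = (u + 3)*(u + 7)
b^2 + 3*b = b*(b + 3)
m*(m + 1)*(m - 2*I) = m^3 + m^2 - 2*I*m^2 - 2*I*m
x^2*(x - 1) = x^3 - x^2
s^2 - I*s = s*(s - I)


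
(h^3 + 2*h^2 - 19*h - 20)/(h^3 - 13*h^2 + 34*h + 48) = (h^2 + h - 20)/(h^2 - 14*h + 48)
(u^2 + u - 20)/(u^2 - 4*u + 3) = (u^2 + u - 20)/(u^2 - 4*u + 3)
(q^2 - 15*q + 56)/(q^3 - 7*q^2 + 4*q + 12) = (q^2 - 15*q + 56)/(q^3 - 7*q^2 + 4*q + 12)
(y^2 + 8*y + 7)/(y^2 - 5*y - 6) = (y + 7)/(y - 6)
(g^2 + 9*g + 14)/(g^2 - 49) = (g + 2)/(g - 7)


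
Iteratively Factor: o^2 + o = (o + 1)*(o)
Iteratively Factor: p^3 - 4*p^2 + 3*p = (p - 3)*(p^2 - p) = p*(p - 3)*(p - 1)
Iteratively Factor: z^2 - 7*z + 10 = (z - 2)*(z - 5)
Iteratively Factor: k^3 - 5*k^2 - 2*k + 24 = (k + 2)*(k^2 - 7*k + 12) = (k - 3)*(k + 2)*(k - 4)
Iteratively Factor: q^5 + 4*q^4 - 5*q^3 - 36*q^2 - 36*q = (q + 3)*(q^4 + q^3 - 8*q^2 - 12*q) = q*(q + 3)*(q^3 + q^2 - 8*q - 12) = q*(q + 2)*(q + 3)*(q^2 - q - 6) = q*(q - 3)*(q + 2)*(q + 3)*(q + 2)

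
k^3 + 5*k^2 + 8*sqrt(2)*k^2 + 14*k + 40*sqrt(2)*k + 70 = (k + 5)*(k + sqrt(2))*(k + 7*sqrt(2))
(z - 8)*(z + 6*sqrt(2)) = z^2 - 8*z + 6*sqrt(2)*z - 48*sqrt(2)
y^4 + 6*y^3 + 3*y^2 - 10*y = y*(y - 1)*(y + 2)*(y + 5)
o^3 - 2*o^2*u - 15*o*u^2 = o*(o - 5*u)*(o + 3*u)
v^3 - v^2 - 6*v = v*(v - 3)*(v + 2)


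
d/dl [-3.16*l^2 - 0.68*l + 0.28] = -6.32*l - 0.68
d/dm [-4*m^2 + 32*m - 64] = 32 - 8*m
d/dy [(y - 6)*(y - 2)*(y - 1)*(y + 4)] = 4*y^3 - 15*y^2 - 32*y + 68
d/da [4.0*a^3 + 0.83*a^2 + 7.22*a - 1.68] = 12.0*a^2 + 1.66*a + 7.22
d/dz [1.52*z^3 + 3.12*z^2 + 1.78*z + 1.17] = 4.56*z^2 + 6.24*z + 1.78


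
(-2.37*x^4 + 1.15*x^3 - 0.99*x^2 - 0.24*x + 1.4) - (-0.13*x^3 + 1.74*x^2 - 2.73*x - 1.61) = -2.37*x^4 + 1.28*x^3 - 2.73*x^2 + 2.49*x + 3.01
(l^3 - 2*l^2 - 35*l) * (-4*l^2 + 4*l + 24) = -4*l^5 + 12*l^4 + 156*l^3 - 188*l^2 - 840*l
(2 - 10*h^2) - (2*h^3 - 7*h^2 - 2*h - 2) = -2*h^3 - 3*h^2 + 2*h + 4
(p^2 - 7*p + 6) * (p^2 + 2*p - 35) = p^4 - 5*p^3 - 43*p^2 + 257*p - 210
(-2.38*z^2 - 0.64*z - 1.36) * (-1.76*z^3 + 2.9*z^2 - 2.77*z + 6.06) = 4.1888*z^5 - 5.7756*z^4 + 7.1302*z^3 - 16.594*z^2 - 0.111199999999999*z - 8.2416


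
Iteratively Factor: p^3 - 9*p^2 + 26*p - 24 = (p - 2)*(p^2 - 7*p + 12) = (p - 3)*(p - 2)*(p - 4)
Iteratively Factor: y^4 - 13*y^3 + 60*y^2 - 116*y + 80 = (y - 2)*(y^3 - 11*y^2 + 38*y - 40) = (y - 5)*(y - 2)*(y^2 - 6*y + 8) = (y - 5)*(y - 2)^2*(y - 4)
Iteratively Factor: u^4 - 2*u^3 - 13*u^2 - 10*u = (u - 5)*(u^3 + 3*u^2 + 2*u) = u*(u - 5)*(u^2 + 3*u + 2) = u*(u - 5)*(u + 1)*(u + 2)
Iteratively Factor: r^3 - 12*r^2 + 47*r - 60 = (r - 5)*(r^2 - 7*r + 12) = (r - 5)*(r - 4)*(r - 3)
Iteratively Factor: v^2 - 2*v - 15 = (v + 3)*(v - 5)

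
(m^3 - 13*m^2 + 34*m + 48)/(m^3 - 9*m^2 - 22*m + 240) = (m + 1)/(m + 5)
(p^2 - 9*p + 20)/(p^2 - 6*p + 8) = (p - 5)/(p - 2)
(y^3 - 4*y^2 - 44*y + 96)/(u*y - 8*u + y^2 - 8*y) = (y^2 + 4*y - 12)/(u + y)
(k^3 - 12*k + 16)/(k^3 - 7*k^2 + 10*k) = (k^2 + 2*k - 8)/(k*(k - 5))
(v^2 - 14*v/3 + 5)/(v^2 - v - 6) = (v - 5/3)/(v + 2)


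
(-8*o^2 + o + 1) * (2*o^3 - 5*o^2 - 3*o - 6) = -16*o^5 + 42*o^4 + 21*o^3 + 40*o^2 - 9*o - 6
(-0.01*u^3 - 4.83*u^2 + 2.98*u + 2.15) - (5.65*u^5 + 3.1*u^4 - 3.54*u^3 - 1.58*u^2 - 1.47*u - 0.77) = -5.65*u^5 - 3.1*u^4 + 3.53*u^3 - 3.25*u^2 + 4.45*u + 2.92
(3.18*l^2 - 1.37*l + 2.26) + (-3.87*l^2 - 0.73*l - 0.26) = -0.69*l^2 - 2.1*l + 2.0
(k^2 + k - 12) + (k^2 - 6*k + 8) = 2*k^2 - 5*k - 4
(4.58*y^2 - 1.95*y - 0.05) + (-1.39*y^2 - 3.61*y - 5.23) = 3.19*y^2 - 5.56*y - 5.28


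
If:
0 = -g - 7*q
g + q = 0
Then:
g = 0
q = 0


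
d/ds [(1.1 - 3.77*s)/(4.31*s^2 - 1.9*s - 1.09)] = (16.2487*s^2 - 9.482*s + 6.1993)/(18.5761*s^4 - 16.378*s^3 - 5.7858*s^2 + 4.142*s + 1.1881)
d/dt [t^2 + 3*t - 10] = 2*t + 3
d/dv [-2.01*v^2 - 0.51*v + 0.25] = -4.02*v - 0.51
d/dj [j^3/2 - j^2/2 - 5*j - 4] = 3*j^2/2 - j - 5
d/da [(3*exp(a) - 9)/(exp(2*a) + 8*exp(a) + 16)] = 3*(10 - exp(a))*exp(a)/(exp(3*a) + 12*exp(2*a) + 48*exp(a) + 64)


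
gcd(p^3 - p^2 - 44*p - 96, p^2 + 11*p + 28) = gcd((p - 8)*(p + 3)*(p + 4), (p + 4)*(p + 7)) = p + 4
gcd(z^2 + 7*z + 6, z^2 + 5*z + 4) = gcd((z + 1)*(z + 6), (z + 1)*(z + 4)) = z + 1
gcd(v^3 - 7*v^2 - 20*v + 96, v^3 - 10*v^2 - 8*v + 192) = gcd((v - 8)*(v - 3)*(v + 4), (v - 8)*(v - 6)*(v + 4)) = v^2 - 4*v - 32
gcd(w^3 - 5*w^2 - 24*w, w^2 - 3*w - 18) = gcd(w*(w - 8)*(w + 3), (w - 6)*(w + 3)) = w + 3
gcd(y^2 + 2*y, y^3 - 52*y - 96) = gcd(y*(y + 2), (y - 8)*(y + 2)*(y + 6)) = y + 2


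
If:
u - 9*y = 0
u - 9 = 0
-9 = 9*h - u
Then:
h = 0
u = 9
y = 1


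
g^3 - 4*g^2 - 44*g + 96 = (g - 8)*(g - 2)*(g + 6)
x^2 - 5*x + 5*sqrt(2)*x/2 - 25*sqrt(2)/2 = (x - 5)*(x + 5*sqrt(2)/2)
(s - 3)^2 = s^2 - 6*s + 9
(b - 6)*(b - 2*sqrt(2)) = b^2 - 6*b - 2*sqrt(2)*b + 12*sqrt(2)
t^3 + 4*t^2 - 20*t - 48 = (t - 4)*(t + 2)*(t + 6)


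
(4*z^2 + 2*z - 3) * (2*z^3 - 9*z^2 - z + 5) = 8*z^5 - 32*z^4 - 28*z^3 + 45*z^2 + 13*z - 15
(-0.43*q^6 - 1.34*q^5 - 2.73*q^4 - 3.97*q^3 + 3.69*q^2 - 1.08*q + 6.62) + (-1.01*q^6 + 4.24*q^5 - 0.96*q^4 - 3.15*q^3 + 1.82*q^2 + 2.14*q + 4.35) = -1.44*q^6 + 2.9*q^5 - 3.69*q^4 - 7.12*q^3 + 5.51*q^2 + 1.06*q + 10.97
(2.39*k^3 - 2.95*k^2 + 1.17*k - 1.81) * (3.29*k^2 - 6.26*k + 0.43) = 7.8631*k^5 - 24.6669*k^4 + 23.344*k^3 - 14.5476*k^2 + 11.8337*k - 0.7783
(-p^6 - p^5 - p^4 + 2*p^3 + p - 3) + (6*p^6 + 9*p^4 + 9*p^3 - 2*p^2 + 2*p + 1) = 5*p^6 - p^5 + 8*p^4 + 11*p^3 - 2*p^2 + 3*p - 2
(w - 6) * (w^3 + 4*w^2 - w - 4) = w^4 - 2*w^3 - 25*w^2 + 2*w + 24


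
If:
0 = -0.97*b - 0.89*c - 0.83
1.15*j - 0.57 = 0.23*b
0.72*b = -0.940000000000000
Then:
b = -1.31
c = 0.49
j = 0.23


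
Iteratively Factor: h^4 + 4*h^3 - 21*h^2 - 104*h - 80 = (h - 5)*(h^3 + 9*h^2 + 24*h + 16) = (h - 5)*(h + 4)*(h^2 + 5*h + 4) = (h - 5)*(h + 4)^2*(h + 1)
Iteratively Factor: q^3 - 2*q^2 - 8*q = (q)*(q^2 - 2*q - 8) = q*(q + 2)*(q - 4)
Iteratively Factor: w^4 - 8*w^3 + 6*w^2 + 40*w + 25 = (w + 1)*(w^3 - 9*w^2 + 15*w + 25) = (w - 5)*(w + 1)*(w^2 - 4*w - 5) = (w - 5)^2*(w + 1)*(w + 1)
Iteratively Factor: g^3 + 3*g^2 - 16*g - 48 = (g + 3)*(g^2 - 16) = (g + 3)*(g + 4)*(g - 4)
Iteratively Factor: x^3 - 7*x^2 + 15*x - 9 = (x - 3)*(x^2 - 4*x + 3) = (x - 3)*(x - 1)*(x - 3)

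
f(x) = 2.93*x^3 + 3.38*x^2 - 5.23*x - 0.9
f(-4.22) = -138.83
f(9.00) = 2361.78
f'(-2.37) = 28.12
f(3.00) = 92.94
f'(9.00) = 767.60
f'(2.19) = 51.73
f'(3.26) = 110.22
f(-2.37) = -8.52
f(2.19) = 34.63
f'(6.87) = 456.07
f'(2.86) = 86.00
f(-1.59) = 4.18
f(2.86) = 80.33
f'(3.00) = 94.16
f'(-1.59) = 6.24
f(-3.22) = -46.84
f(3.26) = 119.48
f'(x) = 8.79*x^2 + 6.76*x - 5.23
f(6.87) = 1072.73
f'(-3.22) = 64.14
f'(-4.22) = 122.78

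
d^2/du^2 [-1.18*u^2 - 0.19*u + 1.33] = -2.36000000000000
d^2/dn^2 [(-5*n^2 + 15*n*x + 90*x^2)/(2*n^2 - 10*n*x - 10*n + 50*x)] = 5*((-2*n + 5*x + 5)^2*(-n^2 + 3*n*x + 18*x^2) - (n^2 - 5*n*x - 5*n + 25*x)^2 + (n^2 - 5*n*x - 5*n + 25*x)*(n^2 - 3*n*x - 18*x^2 - (2*n - 3*x)*(-2*n + 5*x + 5)))/(n^2 - 5*n*x - 5*n + 25*x)^3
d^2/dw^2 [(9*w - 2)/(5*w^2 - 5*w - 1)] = 10*((11 - 27*w)*(-5*w^2 + 5*w + 1) - 5*(2*w - 1)^2*(9*w - 2))/(-5*w^2 + 5*w + 1)^3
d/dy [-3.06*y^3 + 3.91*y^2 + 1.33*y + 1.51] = -9.18*y^2 + 7.82*y + 1.33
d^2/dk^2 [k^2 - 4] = 2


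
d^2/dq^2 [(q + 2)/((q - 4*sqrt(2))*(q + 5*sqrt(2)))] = 2*(q^3 + 6*q^2 + 6*sqrt(2)*q + 120*q + 40*sqrt(2) + 84)/(q^6 + 3*sqrt(2)*q^5 - 114*q^4 - 238*sqrt(2)*q^3 + 4560*q^2 + 4800*sqrt(2)*q - 64000)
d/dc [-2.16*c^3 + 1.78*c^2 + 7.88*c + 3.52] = -6.48*c^2 + 3.56*c + 7.88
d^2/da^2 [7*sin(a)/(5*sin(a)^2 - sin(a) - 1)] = 7*(-25*sin(a)^5 - 5*sin(a)^4 + 20*sin(a)^3 + sin(a)^2 + 29*sin(a) - 2)/(5*sin(a)^2 - sin(a) - 1)^3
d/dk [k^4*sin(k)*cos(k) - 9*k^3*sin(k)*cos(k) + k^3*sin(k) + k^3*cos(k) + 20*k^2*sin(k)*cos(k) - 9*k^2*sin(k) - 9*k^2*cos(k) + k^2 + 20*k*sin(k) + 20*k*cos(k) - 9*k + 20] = k^4*cos(2*k) + 2*k^3*sin(2*k) - 9*k^3*cos(2*k) + sqrt(2)*k^3*cos(k + pi/4) + 12*k^2*sin(k) - 27*k^2*sin(2*k)/2 - 6*k^2*cos(k) + 20*k^2*cos(2*k) - 38*k*sin(k) + 20*k*sin(2*k) + 2*k*cos(k) + 2*k + 20*sqrt(2)*sin(k + pi/4) - 9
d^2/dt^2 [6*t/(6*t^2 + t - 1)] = 12*(t*(12*t + 1)^2 - (18*t + 1)*(6*t^2 + t - 1))/(6*t^2 + t - 1)^3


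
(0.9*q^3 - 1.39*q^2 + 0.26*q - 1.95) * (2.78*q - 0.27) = 2.502*q^4 - 4.1072*q^3 + 1.0981*q^2 - 5.4912*q + 0.5265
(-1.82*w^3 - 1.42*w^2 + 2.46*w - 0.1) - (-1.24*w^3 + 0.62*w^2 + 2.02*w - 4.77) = -0.58*w^3 - 2.04*w^2 + 0.44*w + 4.67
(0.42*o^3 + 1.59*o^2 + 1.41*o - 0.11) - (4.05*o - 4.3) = 0.42*o^3 + 1.59*o^2 - 2.64*o + 4.19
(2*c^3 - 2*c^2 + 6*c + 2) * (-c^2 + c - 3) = -2*c^5 + 4*c^4 - 14*c^3 + 10*c^2 - 16*c - 6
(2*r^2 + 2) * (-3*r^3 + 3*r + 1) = -6*r^5 + 2*r^2 + 6*r + 2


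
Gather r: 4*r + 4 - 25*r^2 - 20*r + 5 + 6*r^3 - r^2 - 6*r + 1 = 6*r^3 - 26*r^2 - 22*r + 10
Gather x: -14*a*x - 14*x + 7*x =x*(-14*a - 7)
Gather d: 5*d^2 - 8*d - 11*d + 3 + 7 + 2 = 5*d^2 - 19*d + 12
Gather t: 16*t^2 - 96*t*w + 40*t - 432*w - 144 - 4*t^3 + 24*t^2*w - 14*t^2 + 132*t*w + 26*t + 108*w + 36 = -4*t^3 + t^2*(24*w + 2) + t*(36*w + 66) - 324*w - 108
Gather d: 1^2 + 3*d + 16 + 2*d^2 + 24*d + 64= 2*d^2 + 27*d + 81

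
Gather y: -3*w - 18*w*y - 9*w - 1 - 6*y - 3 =-12*w + y*(-18*w - 6) - 4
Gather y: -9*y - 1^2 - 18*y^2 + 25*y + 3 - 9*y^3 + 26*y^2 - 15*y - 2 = -9*y^3 + 8*y^2 + y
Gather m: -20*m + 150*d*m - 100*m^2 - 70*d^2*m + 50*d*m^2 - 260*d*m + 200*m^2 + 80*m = m^2*(50*d + 100) + m*(-70*d^2 - 110*d + 60)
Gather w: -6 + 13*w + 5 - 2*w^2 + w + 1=-2*w^2 + 14*w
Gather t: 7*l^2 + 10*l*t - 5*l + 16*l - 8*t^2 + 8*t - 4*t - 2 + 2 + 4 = 7*l^2 + 11*l - 8*t^2 + t*(10*l + 4) + 4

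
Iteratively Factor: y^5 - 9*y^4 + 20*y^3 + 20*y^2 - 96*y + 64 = (y - 2)*(y^4 - 7*y^3 + 6*y^2 + 32*y - 32) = (y - 4)*(y - 2)*(y^3 - 3*y^2 - 6*y + 8) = (y - 4)^2*(y - 2)*(y^2 + y - 2) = (y - 4)^2*(y - 2)*(y - 1)*(y + 2)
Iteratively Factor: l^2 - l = (l)*(l - 1)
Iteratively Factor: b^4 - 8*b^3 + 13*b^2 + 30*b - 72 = (b - 4)*(b^3 - 4*b^2 - 3*b + 18) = (b - 4)*(b - 3)*(b^2 - b - 6) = (b - 4)*(b - 3)^2*(b + 2)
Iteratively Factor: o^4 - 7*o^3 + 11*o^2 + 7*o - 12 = (o - 3)*(o^3 - 4*o^2 - o + 4) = (o - 3)*(o + 1)*(o^2 - 5*o + 4) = (o - 3)*(o - 1)*(o + 1)*(o - 4)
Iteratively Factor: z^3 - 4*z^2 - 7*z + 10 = (z - 1)*(z^2 - 3*z - 10) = (z - 1)*(z + 2)*(z - 5)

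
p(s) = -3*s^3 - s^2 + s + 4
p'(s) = -9*s^2 - 2*s + 1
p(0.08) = 4.07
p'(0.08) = 0.78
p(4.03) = -204.56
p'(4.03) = -153.23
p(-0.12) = 3.87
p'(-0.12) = 1.11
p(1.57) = -8.50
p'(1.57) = -24.32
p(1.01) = 0.90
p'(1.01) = -10.20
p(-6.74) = 870.38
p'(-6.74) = -394.37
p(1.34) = -3.67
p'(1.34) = -17.84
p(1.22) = -1.72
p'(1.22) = -14.84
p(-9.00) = 2101.00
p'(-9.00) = -710.00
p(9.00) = -2255.00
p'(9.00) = -746.00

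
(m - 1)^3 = m^3 - 3*m^2 + 3*m - 1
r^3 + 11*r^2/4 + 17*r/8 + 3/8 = (r + 1/4)*(r + 1)*(r + 3/2)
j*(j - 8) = j^2 - 8*j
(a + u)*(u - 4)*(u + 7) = a*u^2 + 3*a*u - 28*a + u^3 + 3*u^2 - 28*u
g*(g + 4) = g^2 + 4*g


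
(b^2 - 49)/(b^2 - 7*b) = (b + 7)/b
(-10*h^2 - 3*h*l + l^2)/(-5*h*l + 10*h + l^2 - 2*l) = (2*h + l)/(l - 2)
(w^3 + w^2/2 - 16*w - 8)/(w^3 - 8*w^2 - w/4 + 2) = 2*(w^2 - 16)/(2*w^2 - 17*w + 8)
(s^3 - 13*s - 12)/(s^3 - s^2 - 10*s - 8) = (s + 3)/(s + 2)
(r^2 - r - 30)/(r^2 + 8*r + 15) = (r - 6)/(r + 3)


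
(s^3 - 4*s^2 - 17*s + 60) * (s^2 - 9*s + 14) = s^5 - 13*s^4 + 33*s^3 + 157*s^2 - 778*s + 840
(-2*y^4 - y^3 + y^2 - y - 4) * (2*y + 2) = -4*y^5 - 6*y^4 - 10*y - 8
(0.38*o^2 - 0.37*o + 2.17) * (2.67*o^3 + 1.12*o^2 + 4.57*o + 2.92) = 1.0146*o^5 - 0.5623*o^4 + 7.1161*o^3 + 1.8491*o^2 + 8.8365*o + 6.3364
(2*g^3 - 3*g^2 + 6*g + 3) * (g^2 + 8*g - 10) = 2*g^5 + 13*g^4 - 38*g^3 + 81*g^2 - 36*g - 30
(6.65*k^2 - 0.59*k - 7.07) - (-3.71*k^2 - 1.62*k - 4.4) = 10.36*k^2 + 1.03*k - 2.67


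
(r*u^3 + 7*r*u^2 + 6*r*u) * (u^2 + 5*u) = r*u^5 + 12*r*u^4 + 41*r*u^3 + 30*r*u^2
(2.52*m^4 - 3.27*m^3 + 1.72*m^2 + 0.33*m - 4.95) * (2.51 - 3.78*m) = -9.5256*m^5 + 18.6858*m^4 - 14.7093*m^3 + 3.0698*m^2 + 19.5393*m - 12.4245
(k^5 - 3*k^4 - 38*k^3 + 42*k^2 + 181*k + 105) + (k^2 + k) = k^5 - 3*k^4 - 38*k^3 + 43*k^2 + 182*k + 105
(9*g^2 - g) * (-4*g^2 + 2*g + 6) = -36*g^4 + 22*g^3 + 52*g^2 - 6*g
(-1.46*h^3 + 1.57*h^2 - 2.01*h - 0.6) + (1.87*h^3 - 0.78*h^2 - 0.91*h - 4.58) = 0.41*h^3 + 0.79*h^2 - 2.92*h - 5.18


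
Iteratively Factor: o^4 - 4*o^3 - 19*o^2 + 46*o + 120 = (o - 4)*(o^3 - 19*o - 30) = (o - 5)*(o - 4)*(o^2 + 5*o + 6) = (o - 5)*(o - 4)*(o + 2)*(o + 3)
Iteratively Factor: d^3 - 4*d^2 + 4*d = (d - 2)*(d^2 - 2*d) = d*(d - 2)*(d - 2)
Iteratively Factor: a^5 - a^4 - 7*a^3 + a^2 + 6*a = (a)*(a^4 - a^3 - 7*a^2 + a + 6) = a*(a + 1)*(a^3 - 2*a^2 - 5*a + 6) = a*(a - 3)*(a + 1)*(a^2 + a - 2) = a*(a - 3)*(a + 1)*(a + 2)*(a - 1)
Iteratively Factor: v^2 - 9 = (v + 3)*(v - 3)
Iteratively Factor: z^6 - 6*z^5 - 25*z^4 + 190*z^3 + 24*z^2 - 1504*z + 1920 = (z - 5)*(z^5 - z^4 - 30*z^3 + 40*z^2 + 224*z - 384) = (z - 5)*(z + 4)*(z^4 - 5*z^3 - 10*z^2 + 80*z - 96) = (z - 5)*(z + 4)^2*(z^3 - 9*z^2 + 26*z - 24) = (z - 5)*(z - 4)*(z + 4)^2*(z^2 - 5*z + 6) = (z - 5)*(z - 4)*(z - 2)*(z + 4)^2*(z - 3)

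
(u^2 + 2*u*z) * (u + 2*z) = u^3 + 4*u^2*z + 4*u*z^2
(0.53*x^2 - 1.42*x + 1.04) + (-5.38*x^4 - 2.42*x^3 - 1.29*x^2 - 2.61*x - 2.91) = -5.38*x^4 - 2.42*x^3 - 0.76*x^2 - 4.03*x - 1.87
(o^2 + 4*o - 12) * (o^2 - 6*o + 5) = o^4 - 2*o^3 - 31*o^2 + 92*o - 60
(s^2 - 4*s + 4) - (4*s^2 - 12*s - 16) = -3*s^2 + 8*s + 20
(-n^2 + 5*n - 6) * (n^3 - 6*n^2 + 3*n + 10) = -n^5 + 11*n^4 - 39*n^3 + 41*n^2 + 32*n - 60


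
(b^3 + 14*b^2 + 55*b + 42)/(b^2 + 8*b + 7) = b + 6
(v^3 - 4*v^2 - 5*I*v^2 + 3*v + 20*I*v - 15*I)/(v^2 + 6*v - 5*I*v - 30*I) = (v^2 - 4*v + 3)/(v + 6)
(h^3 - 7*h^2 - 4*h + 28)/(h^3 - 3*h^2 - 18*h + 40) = (h^2 - 5*h - 14)/(h^2 - h - 20)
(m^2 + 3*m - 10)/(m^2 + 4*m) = (m^2 + 3*m - 10)/(m*(m + 4))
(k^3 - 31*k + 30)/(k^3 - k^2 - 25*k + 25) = (k + 6)/(k + 5)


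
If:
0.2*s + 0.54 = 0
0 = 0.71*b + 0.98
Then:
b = -1.38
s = -2.70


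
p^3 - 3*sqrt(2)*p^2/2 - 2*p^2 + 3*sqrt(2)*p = p*(p - 2)*(p - 3*sqrt(2)/2)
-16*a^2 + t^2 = (-4*a + t)*(4*a + t)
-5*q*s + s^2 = s*(-5*q + s)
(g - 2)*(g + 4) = g^2 + 2*g - 8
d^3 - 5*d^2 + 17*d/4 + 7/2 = (d - 7/2)*(d - 2)*(d + 1/2)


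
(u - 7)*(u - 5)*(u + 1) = u^3 - 11*u^2 + 23*u + 35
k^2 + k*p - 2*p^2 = (k - p)*(k + 2*p)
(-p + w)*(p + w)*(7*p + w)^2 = -49*p^4 - 14*p^3*w + 48*p^2*w^2 + 14*p*w^3 + w^4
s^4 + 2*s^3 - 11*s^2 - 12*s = s*(s - 3)*(s + 1)*(s + 4)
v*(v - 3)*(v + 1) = v^3 - 2*v^2 - 3*v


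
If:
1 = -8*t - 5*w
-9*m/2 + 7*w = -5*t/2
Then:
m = 29*w/24 - 5/72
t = -5*w/8 - 1/8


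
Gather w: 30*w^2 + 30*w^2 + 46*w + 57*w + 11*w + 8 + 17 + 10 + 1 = 60*w^2 + 114*w + 36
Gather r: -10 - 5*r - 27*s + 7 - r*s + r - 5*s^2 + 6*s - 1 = r*(-s - 4) - 5*s^2 - 21*s - 4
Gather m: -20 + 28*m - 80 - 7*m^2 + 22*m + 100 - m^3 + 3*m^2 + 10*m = -m^3 - 4*m^2 + 60*m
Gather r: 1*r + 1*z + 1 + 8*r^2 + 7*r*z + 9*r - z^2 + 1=8*r^2 + r*(7*z + 10) - z^2 + z + 2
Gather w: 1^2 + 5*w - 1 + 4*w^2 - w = 4*w^2 + 4*w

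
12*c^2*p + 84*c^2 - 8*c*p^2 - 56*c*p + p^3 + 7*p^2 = (-6*c + p)*(-2*c + p)*(p + 7)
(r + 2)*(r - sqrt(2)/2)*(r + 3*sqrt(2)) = r^3 + 2*r^2 + 5*sqrt(2)*r^2/2 - 3*r + 5*sqrt(2)*r - 6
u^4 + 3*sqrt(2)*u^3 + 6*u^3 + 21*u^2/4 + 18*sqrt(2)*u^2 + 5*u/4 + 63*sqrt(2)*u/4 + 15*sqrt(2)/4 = (u + 1/2)^2*(u + 5)*(u + 3*sqrt(2))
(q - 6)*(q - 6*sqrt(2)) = q^2 - 6*sqrt(2)*q - 6*q + 36*sqrt(2)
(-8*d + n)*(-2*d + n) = 16*d^2 - 10*d*n + n^2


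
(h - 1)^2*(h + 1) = h^3 - h^2 - h + 1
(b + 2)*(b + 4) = b^2 + 6*b + 8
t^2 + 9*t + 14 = (t + 2)*(t + 7)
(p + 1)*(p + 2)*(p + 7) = p^3 + 10*p^2 + 23*p + 14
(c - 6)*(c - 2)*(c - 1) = c^3 - 9*c^2 + 20*c - 12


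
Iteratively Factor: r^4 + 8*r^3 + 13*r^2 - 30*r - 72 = (r + 4)*(r^3 + 4*r^2 - 3*r - 18) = (r - 2)*(r + 4)*(r^2 + 6*r + 9) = (r - 2)*(r + 3)*(r + 4)*(r + 3)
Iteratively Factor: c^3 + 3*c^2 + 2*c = (c + 1)*(c^2 + 2*c) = (c + 1)*(c + 2)*(c)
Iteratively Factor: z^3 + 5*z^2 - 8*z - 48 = (z - 3)*(z^2 + 8*z + 16) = (z - 3)*(z + 4)*(z + 4)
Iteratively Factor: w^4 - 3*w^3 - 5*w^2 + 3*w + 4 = (w - 1)*(w^3 - 2*w^2 - 7*w - 4) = (w - 1)*(w + 1)*(w^2 - 3*w - 4) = (w - 1)*(w + 1)^2*(w - 4)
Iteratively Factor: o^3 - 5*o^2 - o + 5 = (o - 1)*(o^2 - 4*o - 5) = (o - 1)*(o + 1)*(o - 5)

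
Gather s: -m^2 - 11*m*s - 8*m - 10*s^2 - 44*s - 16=-m^2 - 8*m - 10*s^2 + s*(-11*m - 44) - 16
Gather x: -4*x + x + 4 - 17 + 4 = -3*x - 9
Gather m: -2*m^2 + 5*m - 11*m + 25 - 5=-2*m^2 - 6*m + 20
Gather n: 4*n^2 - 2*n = 4*n^2 - 2*n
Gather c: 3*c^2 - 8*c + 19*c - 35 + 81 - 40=3*c^2 + 11*c + 6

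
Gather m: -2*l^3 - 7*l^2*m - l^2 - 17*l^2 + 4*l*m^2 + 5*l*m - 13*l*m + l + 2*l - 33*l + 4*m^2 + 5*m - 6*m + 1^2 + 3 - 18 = -2*l^3 - 18*l^2 - 30*l + m^2*(4*l + 4) + m*(-7*l^2 - 8*l - 1) - 14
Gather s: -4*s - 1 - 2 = -4*s - 3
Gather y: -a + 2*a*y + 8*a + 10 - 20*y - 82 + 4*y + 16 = 7*a + y*(2*a - 16) - 56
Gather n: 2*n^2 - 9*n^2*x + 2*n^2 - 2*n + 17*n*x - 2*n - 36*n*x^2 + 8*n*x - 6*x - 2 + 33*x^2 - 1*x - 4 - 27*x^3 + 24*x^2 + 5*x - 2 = n^2*(4 - 9*x) + n*(-36*x^2 + 25*x - 4) - 27*x^3 + 57*x^2 - 2*x - 8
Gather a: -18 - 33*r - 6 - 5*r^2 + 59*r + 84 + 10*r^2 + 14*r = 5*r^2 + 40*r + 60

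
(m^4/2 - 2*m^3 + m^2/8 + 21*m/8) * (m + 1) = m^5/2 - 3*m^4/2 - 15*m^3/8 + 11*m^2/4 + 21*m/8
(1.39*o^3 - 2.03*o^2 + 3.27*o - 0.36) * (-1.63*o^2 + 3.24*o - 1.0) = -2.2657*o^5 + 7.8125*o^4 - 13.2973*o^3 + 13.2116*o^2 - 4.4364*o + 0.36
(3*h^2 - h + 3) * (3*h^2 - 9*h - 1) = 9*h^4 - 30*h^3 + 15*h^2 - 26*h - 3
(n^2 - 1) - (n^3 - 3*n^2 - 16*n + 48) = -n^3 + 4*n^2 + 16*n - 49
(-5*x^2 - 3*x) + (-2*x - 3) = -5*x^2 - 5*x - 3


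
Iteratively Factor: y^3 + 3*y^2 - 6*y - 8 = (y - 2)*(y^2 + 5*y + 4) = (y - 2)*(y + 1)*(y + 4)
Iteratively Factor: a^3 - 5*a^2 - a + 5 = (a - 5)*(a^2 - 1) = (a - 5)*(a - 1)*(a + 1)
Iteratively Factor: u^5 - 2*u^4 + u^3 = (u)*(u^4 - 2*u^3 + u^2) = u*(u - 1)*(u^3 - u^2) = u^2*(u - 1)*(u^2 - u) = u^3*(u - 1)*(u - 1)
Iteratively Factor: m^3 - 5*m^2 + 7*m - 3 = (m - 3)*(m^2 - 2*m + 1) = (m - 3)*(m - 1)*(m - 1)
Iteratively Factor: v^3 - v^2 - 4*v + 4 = (v - 1)*(v^2 - 4) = (v - 1)*(v + 2)*(v - 2)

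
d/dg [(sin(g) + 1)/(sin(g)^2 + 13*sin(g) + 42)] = (-2*sin(g) + cos(g)^2 + 28)*cos(g)/(sin(g)^2 + 13*sin(g) + 42)^2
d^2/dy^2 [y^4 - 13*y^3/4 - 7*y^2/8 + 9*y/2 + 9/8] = 12*y^2 - 39*y/2 - 7/4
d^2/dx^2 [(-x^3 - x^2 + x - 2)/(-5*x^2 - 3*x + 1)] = 52*(-x^3 + 6*x^2 + 3*x + 1)/(125*x^6 + 225*x^5 + 60*x^4 - 63*x^3 - 12*x^2 + 9*x - 1)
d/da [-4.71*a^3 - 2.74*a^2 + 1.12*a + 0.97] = -14.13*a^2 - 5.48*a + 1.12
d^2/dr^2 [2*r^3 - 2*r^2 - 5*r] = 12*r - 4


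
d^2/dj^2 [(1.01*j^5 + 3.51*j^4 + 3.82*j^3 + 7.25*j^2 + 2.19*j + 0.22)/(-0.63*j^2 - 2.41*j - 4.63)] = (-2.405214*j^7 - 27.321966*j^6 - 155.398812*j^5 - 521.84499*j^4 - 1061.487348*j^3 - 1032.309222*j^2 - 455.009838*j - 263.233824)/(0.250047*j^6 + 2.869587*j^5 + 16.49025*j^4 + 56.175895*j^3 + 121.19025*j^2 + 154.988787*j + 99.252847)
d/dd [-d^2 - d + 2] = -2*d - 1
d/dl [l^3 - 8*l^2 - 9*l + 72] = 3*l^2 - 16*l - 9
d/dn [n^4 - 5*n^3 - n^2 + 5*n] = 4*n^3 - 15*n^2 - 2*n + 5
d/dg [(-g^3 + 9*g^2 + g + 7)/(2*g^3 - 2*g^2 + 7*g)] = (-16*g^4 - 18*g^3 + 23*g^2 + 28*g - 49)/(g^2*(4*g^4 - 8*g^3 + 32*g^2 - 28*g + 49))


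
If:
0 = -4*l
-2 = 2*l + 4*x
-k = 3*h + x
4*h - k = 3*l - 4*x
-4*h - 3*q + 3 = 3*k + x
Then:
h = 5/14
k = -4/7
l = 0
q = 53/42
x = -1/2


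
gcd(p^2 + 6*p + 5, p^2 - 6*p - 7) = p + 1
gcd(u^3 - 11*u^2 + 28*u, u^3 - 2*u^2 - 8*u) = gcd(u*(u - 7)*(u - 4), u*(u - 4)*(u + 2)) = u^2 - 4*u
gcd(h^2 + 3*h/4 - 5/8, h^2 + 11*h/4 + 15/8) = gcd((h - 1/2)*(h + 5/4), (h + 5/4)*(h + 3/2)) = h + 5/4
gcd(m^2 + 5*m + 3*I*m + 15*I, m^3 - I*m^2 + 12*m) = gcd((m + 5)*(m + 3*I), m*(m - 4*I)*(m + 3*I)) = m + 3*I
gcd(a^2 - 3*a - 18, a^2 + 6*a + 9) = a + 3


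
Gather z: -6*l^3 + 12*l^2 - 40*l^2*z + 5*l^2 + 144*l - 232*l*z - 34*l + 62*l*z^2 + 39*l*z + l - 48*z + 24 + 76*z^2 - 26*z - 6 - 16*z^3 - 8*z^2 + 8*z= -6*l^3 + 17*l^2 + 111*l - 16*z^3 + z^2*(62*l + 68) + z*(-40*l^2 - 193*l - 66) + 18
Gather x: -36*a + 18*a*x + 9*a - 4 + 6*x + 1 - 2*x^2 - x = -27*a - 2*x^2 + x*(18*a + 5) - 3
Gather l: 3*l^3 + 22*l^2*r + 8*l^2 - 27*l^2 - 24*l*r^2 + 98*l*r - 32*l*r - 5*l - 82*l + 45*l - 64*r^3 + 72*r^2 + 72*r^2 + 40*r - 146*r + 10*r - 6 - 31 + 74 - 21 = 3*l^3 + l^2*(22*r - 19) + l*(-24*r^2 + 66*r - 42) - 64*r^3 + 144*r^2 - 96*r + 16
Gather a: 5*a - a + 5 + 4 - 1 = 4*a + 8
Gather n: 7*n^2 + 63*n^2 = 70*n^2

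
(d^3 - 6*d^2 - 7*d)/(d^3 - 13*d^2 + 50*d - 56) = d*(d + 1)/(d^2 - 6*d + 8)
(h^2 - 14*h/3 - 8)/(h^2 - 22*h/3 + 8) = (3*h + 4)/(3*h - 4)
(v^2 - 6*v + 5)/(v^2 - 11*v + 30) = (v - 1)/(v - 6)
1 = 1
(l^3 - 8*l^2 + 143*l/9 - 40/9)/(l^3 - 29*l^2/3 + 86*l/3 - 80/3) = (l - 1/3)/(l - 2)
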